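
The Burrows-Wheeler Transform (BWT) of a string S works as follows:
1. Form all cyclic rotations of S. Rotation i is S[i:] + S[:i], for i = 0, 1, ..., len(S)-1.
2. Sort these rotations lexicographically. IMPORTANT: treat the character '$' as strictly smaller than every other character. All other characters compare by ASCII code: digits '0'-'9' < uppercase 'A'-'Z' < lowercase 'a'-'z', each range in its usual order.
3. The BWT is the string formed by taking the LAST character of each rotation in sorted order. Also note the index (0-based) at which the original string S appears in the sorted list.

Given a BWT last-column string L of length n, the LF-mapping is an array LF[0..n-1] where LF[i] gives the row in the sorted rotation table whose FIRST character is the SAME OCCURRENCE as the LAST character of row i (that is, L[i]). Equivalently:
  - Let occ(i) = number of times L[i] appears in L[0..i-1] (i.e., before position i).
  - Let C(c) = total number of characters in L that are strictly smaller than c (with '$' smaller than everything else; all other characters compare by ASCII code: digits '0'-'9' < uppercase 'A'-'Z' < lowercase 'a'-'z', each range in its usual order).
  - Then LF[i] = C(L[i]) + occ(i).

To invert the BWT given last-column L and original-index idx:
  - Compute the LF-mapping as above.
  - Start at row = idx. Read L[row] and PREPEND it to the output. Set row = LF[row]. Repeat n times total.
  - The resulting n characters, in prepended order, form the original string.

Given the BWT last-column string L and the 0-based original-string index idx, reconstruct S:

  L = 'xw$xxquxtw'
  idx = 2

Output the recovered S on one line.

Answer: txwqwxxux$

Derivation:
LF mapping: 6 4 0 7 8 1 3 9 2 5
Walk LF starting at row 2, prepending L[row]:
  step 1: row=2, L[2]='$', prepend. Next row=LF[2]=0
  step 2: row=0, L[0]='x', prepend. Next row=LF[0]=6
  step 3: row=6, L[6]='u', prepend. Next row=LF[6]=3
  step 4: row=3, L[3]='x', prepend. Next row=LF[3]=7
  step 5: row=7, L[7]='x', prepend. Next row=LF[7]=9
  step 6: row=9, L[9]='w', prepend. Next row=LF[9]=5
  step 7: row=5, L[5]='q', prepend. Next row=LF[5]=1
  step 8: row=1, L[1]='w', prepend. Next row=LF[1]=4
  step 9: row=4, L[4]='x', prepend. Next row=LF[4]=8
  step 10: row=8, L[8]='t', prepend. Next row=LF[8]=2
Reversed output: txwqwxxux$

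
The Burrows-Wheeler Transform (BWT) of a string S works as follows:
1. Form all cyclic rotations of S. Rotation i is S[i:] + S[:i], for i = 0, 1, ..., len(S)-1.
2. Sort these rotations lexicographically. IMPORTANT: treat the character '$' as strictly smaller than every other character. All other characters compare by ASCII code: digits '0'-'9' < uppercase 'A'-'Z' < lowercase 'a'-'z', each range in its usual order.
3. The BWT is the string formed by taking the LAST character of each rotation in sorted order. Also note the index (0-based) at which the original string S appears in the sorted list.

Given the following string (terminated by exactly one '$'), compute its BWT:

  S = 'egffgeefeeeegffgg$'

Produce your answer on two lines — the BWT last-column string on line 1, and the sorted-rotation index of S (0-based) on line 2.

All 18 rotations (rotation i = S[i:]+S[:i]):
  rot[0] = egffgeefeeeegffgg$
  rot[1] = gffgeefeeeegffgg$e
  rot[2] = ffgeefeeeegffgg$eg
  rot[3] = fgeefeeeegffgg$egf
  rot[4] = geefeeeegffgg$egff
  rot[5] = eefeeeegffgg$egffg
  rot[6] = efeeeegffgg$egffge
  rot[7] = feeeegffgg$egffgee
  rot[8] = eeeegffgg$egffgeef
  rot[9] = eeegffgg$egffgeefe
  rot[10] = eegffgg$egffgeefee
  rot[11] = egffgg$egffgeefeee
  rot[12] = gffgg$egffgeefeeee
  rot[13] = ffgg$egffgeefeeeeg
  rot[14] = fgg$egffgeefeeeegf
  rot[15] = gg$egffgeefeeeegff
  rot[16] = g$egffgeefeeeegffg
  rot[17] = $egffgeefeeeegffgg
Sorted (with $ < everything):
  sorted[0] = $egffgeefeeeegffgg  (last char: 'g')
  sorted[1] = eeeegffgg$egffgeef  (last char: 'f')
  sorted[2] = eeegffgg$egffgeefe  (last char: 'e')
  sorted[3] = eefeeeegffgg$egffg  (last char: 'g')
  sorted[4] = eegffgg$egffgeefee  (last char: 'e')
  sorted[5] = efeeeegffgg$egffge  (last char: 'e')
  sorted[6] = egffgeefeeeegffgg$  (last char: '$')
  sorted[7] = egffgg$egffgeefeee  (last char: 'e')
  sorted[8] = feeeegffgg$egffgee  (last char: 'e')
  sorted[9] = ffgeefeeeegffgg$eg  (last char: 'g')
  sorted[10] = ffgg$egffgeefeeeeg  (last char: 'g')
  sorted[11] = fgeefeeeegffgg$egf  (last char: 'f')
  sorted[12] = fgg$egffgeefeeeegf  (last char: 'f')
  sorted[13] = g$egffgeefeeeegffg  (last char: 'g')
  sorted[14] = geefeeeegffgg$egff  (last char: 'f')
  sorted[15] = gffgeefeeeegffgg$e  (last char: 'e')
  sorted[16] = gffgg$egffgeefeeee  (last char: 'e')
  sorted[17] = gg$egffgeefeeeegff  (last char: 'f')
Last column: gfegee$eeggffgfeef
Original string S is at sorted index 6

Answer: gfegee$eeggffgfeef
6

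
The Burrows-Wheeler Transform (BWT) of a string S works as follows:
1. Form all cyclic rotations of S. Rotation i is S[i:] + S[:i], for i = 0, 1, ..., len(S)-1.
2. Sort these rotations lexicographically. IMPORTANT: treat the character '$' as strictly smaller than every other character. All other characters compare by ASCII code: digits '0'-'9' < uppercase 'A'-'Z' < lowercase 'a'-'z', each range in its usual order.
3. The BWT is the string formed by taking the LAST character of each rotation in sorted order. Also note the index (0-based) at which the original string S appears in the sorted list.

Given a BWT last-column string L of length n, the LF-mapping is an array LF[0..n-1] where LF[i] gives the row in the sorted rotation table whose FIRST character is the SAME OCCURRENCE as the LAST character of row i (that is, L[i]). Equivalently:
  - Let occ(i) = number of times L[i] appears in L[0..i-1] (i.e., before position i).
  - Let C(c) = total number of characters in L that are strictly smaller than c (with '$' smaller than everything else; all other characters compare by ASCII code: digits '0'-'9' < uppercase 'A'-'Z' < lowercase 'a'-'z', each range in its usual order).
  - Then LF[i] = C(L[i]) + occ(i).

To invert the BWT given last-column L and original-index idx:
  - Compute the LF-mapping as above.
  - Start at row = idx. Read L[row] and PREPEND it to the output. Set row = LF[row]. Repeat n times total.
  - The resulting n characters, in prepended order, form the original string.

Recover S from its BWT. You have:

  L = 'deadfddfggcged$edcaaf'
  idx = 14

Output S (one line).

LF mapping: 6 12 1 7 15 8 9 16 18 19 4 20 13 10 0 14 11 5 2 3 17
Walk LF starting at row 14, prepending L[row]:
  step 1: row=14, L[14]='$', prepend. Next row=LF[14]=0
  step 2: row=0, L[0]='d', prepend. Next row=LF[0]=6
  step 3: row=6, L[6]='d', prepend. Next row=LF[6]=9
  step 4: row=9, L[9]='g', prepend. Next row=LF[9]=19
  step 5: row=19, L[19]='a', prepend. Next row=LF[19]=3
  step 6: row=3, L[3]='d', prepend. Next row=LF[3]=7
  step 7: row=7, L[7]='f', prepend. Next row=LF[7]=16
  step 8: row=16, L[16]='d', prepend. Next row=LF[16]=11
  step 9: row=11, L[11]='g', prepend. Next row=LF[11]=20
  step 10: row=20, L[20]='f', prepend. Next row=LF[20]=17
  step 11: row=17, L[17]='c', prepend. Next row=LF[17]=5
  step 12: row=5, L[5]='d', prepend. Next row=LF[5]=8
  step 13: row=8, L[8]='g', prepend. Next row=LF[8]=18
  step 14: row=18, L[18]='a', prepend. Next row=LF[18]=2
  step 15: row=2, L[2]='a', prepend. Next row=LF[2]=1
  step 16: row=1, L[1]='e', prepend. Next row=LF[1]=12
  step 17: row=12, L[12]='e', prepend. Next row=LF[12]=13
  step 18: row=13, L[13]='d', prepend. Next row=LF[13]=10
  step 19: row=10, L[10]='c', prepend. Next row=LF[10]=4
  step 20: row=4, L[4]='f', prepend. Next row=LF[4]=15
  step 21: row=15, L[15]='e', prepend. Next row=LF[15]=14
Reversed output: efcdeeaagdcfgdfdagdd$

Answer: efcdeeaagdcfgdfdagdd$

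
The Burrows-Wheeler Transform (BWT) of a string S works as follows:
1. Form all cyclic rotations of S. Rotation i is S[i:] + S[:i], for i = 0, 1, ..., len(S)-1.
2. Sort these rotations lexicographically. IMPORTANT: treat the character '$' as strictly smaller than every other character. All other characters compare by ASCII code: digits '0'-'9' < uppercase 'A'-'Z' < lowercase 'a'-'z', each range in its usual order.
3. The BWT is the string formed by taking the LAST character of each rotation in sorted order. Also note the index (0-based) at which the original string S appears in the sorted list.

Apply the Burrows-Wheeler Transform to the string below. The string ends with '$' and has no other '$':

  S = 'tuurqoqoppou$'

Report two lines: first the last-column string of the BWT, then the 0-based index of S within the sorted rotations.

All 13 rotations (rotation i = S[i:]+S[:i]):
  rot[0] = tuurqoqoppou$
  rot[1] = uurqoqoppou$t
  rot[2] = urqoqoppou$tu
  rot[3] = rqoqoppou$tuu
  rot[4] = qoqoppou$tuur
  rot[5] = oqoppou$tuurq
  rot[6] = qoppou$tuurqo
  rot[7] = oppou$tuurqoq
  rot[8] = ppou$tuurqoqo
  rot[9] = pou$tuurqoqop
  rot[10] = ou$tuurqoqopp
  rot[11] = u$tuurqoqoppo
  rot[12] = $tuurqoqoppou
Sorted (with $ < everything):
  sorted[0] = $tuurqoqoppou  (last char: 'u')
  sorted[1] = oppou$tuurqoq  (last char: 'q')
  sorted[2] = oqoppou$tuurq  (last char: 'q')
  sorted[3] = ou$tuurqoqopp  (last char: 'p')
  sorted[4] = pou$tuurqoqop  (last char: 'p')
  sorted[5] = ppou$tuurqoqo  (last char: 'o')
  sorted[6] = qoppou$tuurqo  (last char: 'o')
  sorted[7] = qoqoppou$tuur  (last char: 'r')
  sorted[8] = rqoqoppou$tuu  (last char: 'u')
  sorted[9] = tuurqoqoppou$  (last char: '$')
  sorted[10] = u$tuurqoqoppo  (last char: 'o')
  sorted[11] = urqoqoppou$tu  (last char: 'u')
  sorted[12] = uurqoqoppou$t  (last char: 't')
Last column: uqqppooru$out
Original string S is at sorted index 9

Answer: uqqppooru$out
9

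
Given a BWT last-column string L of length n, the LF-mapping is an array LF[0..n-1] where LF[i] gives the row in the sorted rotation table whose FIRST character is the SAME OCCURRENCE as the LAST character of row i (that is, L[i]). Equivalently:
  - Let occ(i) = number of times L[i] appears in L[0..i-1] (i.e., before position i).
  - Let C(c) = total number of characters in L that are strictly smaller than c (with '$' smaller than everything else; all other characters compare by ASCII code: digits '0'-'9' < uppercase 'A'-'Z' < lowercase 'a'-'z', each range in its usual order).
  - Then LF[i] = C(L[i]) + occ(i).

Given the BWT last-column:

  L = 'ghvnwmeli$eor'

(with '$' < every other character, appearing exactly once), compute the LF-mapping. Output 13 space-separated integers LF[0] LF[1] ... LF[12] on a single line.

Char counts: '$':1, 'e':2, 'g':1, 'h':1, 'i':1, 'l':1, 'm':1, 'n':1, 'o':1, 'r':1, 'v':1, 'w':1
C (first-col start): C('$')=0, C('e')=1, C('g')=3, C('h')=4, C('i')=5, C('l')=6, C('m')=7, C('n')=8, C('o')=9, C('r')=10, C('v')=11, C('w')=12
L[0]='g': occ=0, LF[0]=C('g')+0=3+0=3
L[1]='h': occ=0, LF[1]=C('h')+0=4+0=4
L[2]='v': occ=0, LF[2]=C('v')+0=11+0=11
L[3]='n': occ=0, LF[3]=C('n')+0=8+0=8
L[4]='w': occ=0, LF[4]=C('w')+0=12+0=12
L[5]='m': occ=0, LF[5]=C('m')+0=7+0=7
L[6]='e': occ=0, LF[6]=C('e')+0=1+0=1
L[7]='l': occ=0, LF[7]=C('l')+0=6+0=6
L[8]='i': occ=0, LF[8]=C('i')+0=5+0=5
L[9]='$': occ=0, LF[9]=C('$')+0=0+0=0
L[10]='e': occ=1, LF[10]=C('e')+1=1+1=2
L[11]='o': occ=0, LF[11]=C('o')+0=9+0=9
L[12]='r': occ=0, LF[12]=C('r')+0=10+0=10

Answer: 3 4 11 8 12 7 1 6 5 0 2 9 10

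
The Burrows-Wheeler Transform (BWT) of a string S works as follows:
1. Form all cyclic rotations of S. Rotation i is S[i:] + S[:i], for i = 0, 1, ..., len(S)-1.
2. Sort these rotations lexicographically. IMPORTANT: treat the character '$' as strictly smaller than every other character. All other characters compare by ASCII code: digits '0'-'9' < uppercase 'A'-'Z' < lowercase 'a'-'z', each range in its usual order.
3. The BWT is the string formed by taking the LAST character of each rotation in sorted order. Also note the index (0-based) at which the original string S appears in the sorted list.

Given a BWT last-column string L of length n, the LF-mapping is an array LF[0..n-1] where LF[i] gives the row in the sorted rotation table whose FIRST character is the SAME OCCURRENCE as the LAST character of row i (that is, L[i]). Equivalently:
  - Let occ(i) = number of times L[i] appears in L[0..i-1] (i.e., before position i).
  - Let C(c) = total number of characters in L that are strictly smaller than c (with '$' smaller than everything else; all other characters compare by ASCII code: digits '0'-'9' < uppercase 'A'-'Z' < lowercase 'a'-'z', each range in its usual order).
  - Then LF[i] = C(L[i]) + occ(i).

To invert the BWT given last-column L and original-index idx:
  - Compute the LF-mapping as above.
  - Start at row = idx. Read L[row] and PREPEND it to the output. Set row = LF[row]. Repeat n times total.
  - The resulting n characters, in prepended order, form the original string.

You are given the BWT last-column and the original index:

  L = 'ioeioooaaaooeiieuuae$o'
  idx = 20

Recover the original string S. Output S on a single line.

LF mapping: 9 13 5 10 14 15 16 1 2 3 17 18 6 11 12 7 20 21 4 8 0 19
Walk LF starting at row 20, prepending L[row]:
  step 1: row=20, L[20]='$', prepend. Next row=LF[20]=0
  step 2: row=0, L[0]='i', prepend. Next row=LF[0]=9
  step 3: row=9, L[9]='a', prepend. Next row=LF[9]=3
  step 4: row=3, L[3]='i', prepend. Next row=LF[3]=10
  step 5: row=10, L[10]='o', prepend. Next row=LF[10]=17
  step 6: row=17, L[17]='u', prepend. Next row=LF[17]=21
  step 7: row=21, L[21]='o', prepend. Next row=LF[21]=19
  step 8: row=19, L[19]='e', prepend. Next row=LF[19]=8
  step 9: row=8, L[8]='a', prepend. Next row=LF[8]=2
  step 10: row=2, L[2]='e', prepend. Next row=LF[2]=5
  step 11: row=5, L[5]='o', prepend. Next row=LF[5]=15
  step 12: row=15, L[15]='e', prepend. Next row=LF[15]=7
  step 13: row=7, L[7]='a', prepend. Next row=LF[7]=1
  step 14: row=1, L[1]='o', prepend. Next row=LF[1]=13
  step 15: row=13, L[13]='i', prepend. Next row=LF[13]=11
  step 16: row=11, L[11]='o', prepend. Next row=LF[11]=18
  step 17: row=18, L[18]='a', prepend. Next row=LF[18]=4
  step 18: row=4, L[4]='o', prepend. Next row=LF[4]=14
  step 19: row=14, L[14]='i', prepend. Next row=LF[14]=12
  step 20: row=12, L[12]='e', prepend. Next row=LF[12]=6
  step 21: row=6, L[6]='o', prepend. Next row=LF[6]=16
  step 22: row=16, L[16]='u', prepend. Next row=LF[16]=20
Reversed output: uoeioaoioaeoeaeouoiai$

Answer: uoeioaoioaeoeaeouoiai$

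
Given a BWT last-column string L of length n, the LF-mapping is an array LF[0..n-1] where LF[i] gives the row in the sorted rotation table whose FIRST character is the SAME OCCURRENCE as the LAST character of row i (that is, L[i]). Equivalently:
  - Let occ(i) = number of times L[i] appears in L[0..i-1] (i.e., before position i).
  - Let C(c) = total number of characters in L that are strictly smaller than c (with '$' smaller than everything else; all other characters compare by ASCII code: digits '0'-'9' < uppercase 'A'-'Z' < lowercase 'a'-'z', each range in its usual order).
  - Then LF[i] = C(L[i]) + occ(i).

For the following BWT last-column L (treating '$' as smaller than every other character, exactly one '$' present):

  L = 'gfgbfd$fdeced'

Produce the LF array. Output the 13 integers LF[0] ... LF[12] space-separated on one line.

Answer: 11 8 12 1 9 3 0 10 4 6 2 7 5

Derivation:
Char counts: '$':1, 'b':1, 'c':1, 'd':3, 'e':2, 'f':3, 'g':2
C (first-col start): C('$')=0, C('b')=1, C('c')=2, C('d')=3, C('e')=6, C('f')=8, C('g')=11
L[0]='g': occ=0, LF[0]=C('g')+0=11+0=11
L[1]='f': occ=0, LF[1]=C('f')+0=8+0=8
L[2]='g': occ=1, LF[2]=C('g')+1=11+1=12
L[3]='b': occ=0, LF[3]=C('b')+0=1+0=1
L[4]='f': occ=1, LF[4]=C('f')+1=8+1=9
L[5]='d': occ=0, LF[5]=C('d')+0=3+0=3
L[6]='$': occ=0, LF[6]=C('$')+0=0+0=0
L[7]='f': occ=2, LF[7]=C('f')+2=8+2=10
L[8]='d': occ=1, LF[8]=C('d')+1=3+1=4
L[9]='e': occ=0, LF[9]=C('e')+0=6+0=6
L[10]='c': occ=0, LF[10]=C('c')+0=2+0=2
L[11]='e': occ=1, LF[11]=C('e')+1=6+1=7
L[12]='d': occ=2, LF[12]=C('d')+2=3+2=5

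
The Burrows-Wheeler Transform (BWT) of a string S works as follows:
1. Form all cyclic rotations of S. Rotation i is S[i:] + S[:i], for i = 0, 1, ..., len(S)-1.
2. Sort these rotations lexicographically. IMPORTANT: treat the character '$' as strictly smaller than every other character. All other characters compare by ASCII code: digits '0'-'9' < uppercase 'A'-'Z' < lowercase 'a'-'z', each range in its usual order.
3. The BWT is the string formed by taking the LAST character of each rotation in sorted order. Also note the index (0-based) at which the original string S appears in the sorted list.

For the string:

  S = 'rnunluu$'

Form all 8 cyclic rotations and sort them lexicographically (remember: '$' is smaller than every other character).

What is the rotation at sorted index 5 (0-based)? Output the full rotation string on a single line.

Answer: u$rnunlu

Derivation:
All 8 rotations (rotation i = S[i:]+S[:i]):
  rot[0] = rnunluu$
  rot[1] = nunluu$r
  rot[2] = unluu$rn
  rot[3] = nluu$rnu
  rot[4] = luu$rnun
  rot[5] = uu$rnunl
  rot[6] = u$rnunlu
  rot[7] = $rnunluu
Sorted (with $ < everything):
  sorted[0] = $rnunluu
  sorted[1] = luu$rnun
  sorted[2] = nluu$rnu
  sorted[3] = nunluu$r
  sorted[4] = rnunluu$
  sorted[5] = u$rnunlu
  sorted[6] = unluu$rn
  sorted[7] = uu$rnunl
sorted[5] = u$rnunlu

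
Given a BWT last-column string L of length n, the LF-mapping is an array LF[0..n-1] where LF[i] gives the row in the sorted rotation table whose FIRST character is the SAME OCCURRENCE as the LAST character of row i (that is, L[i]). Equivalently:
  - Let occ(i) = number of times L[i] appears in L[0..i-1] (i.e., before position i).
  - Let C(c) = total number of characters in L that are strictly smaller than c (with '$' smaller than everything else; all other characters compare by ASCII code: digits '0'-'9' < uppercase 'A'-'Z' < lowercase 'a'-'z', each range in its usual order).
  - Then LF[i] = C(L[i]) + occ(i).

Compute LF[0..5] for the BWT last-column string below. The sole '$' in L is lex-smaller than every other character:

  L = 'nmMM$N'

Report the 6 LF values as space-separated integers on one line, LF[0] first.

Answer: 5 4 1 2 0 3

Derivation:
Char counts: '$':1, 'M':2, 'N':1, 'm':1, 'n':1
C (first-col start): C('$')=0, C('M')=1, C('N')=3, C('m')=4, C('n')=5
L[0]='n': occ=0, LF[0]=C('n')+0=5+0=5
L[1]='m': occ=0, LF[1]=C('m')+0=4+0=4
L[2]='M': occ=0, LF[2]=C('M')+0=1+0=1
L[3]='M': occ=1, LF[3]=C('M')+1=1+1=2
L[4]='$': occ=0, LF[4]=C('$')+0=0+0=0
L[5]='N': occ=0, LF[5]=C('N')+0=3+0=3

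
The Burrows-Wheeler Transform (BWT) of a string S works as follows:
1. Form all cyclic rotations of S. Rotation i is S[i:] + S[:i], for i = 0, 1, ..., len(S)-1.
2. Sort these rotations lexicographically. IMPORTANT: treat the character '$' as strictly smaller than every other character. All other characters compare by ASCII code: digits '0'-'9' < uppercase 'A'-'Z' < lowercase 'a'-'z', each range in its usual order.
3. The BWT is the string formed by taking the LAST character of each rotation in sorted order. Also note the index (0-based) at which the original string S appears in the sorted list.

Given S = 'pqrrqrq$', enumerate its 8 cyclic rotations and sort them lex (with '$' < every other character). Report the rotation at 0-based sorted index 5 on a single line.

Answer: rq$pqrrq

Derivation:
All 8 rotations (rotation i = S[i:]+S[:i]):
  rot[0] = pqrrqrq$
  rot[1] = qrrqrq$p
  rot[2] = rrqrq$pq
  rot[3] = rqrq$pqr
  rot[4] = qrq$pqrr
  rot[5] = rq$pqrrq
  rot[6] = q$pqrrqr
  rot[7] = $pqrrqrq
Sorted (with $ < everything):
  sorted[0] = $pqrrqrq
  sorted[1] = pqrrqrq$
  sorted[2] = q$pqrrqr
  sorted[3] = qrq$pqrr
  sorted[4] = qrrqrq$p
  sorted[5] = rq$pqrrq
  sorted[6] = rqrq$pqr
  sorted[7] = rrqrq$pq
sorted[5] = rq$pqrrq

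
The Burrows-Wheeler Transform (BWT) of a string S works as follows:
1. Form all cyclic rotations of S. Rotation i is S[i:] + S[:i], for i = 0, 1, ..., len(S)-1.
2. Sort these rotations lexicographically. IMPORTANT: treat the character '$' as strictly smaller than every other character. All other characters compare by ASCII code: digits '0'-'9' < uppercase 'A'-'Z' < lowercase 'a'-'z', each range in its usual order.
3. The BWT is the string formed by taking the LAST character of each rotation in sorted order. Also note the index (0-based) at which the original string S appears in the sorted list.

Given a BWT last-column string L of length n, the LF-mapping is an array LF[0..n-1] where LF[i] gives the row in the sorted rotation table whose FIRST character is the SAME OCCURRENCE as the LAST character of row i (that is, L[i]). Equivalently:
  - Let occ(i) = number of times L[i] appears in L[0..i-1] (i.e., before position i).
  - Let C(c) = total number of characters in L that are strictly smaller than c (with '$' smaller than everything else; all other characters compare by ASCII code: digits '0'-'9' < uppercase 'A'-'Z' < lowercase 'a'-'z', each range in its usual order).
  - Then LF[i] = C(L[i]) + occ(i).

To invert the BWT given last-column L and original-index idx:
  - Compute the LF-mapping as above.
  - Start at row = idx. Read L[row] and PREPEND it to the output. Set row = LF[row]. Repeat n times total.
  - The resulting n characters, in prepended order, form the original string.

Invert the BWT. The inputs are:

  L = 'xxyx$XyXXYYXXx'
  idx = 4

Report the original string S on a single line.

Answer: XxyYxXXyXYxXx$

Derivation:
LF mapping: 8 9 12 10 0 1 13 2 3 6 7 4 5 11
Walk LF starting at row 4, prepending L[row]:
  step 1: row=4, L[4]='$', prepend. Next row=LF[4]=0
  step 2: row=0, L[0]='x', prepend. Next row=LF[0]=8
  step 3: row=8, L[8]='X', prepend. Next row=LF[8]=3
  step 4: row=3, L[3]='x', prepend. Next row=LF[3]=10
  step 5: row=10, L[10]='Y', prepend. Next row=LF[10]=7
  step 6: row=7, L[7]='X', prepend. Next row=LF[7]=2
  step 7: row=2, L[2]='y', prepend. Next row=LF[2]=12
  step 8: row=12, L[12]='X', prepend. Next row=LF[12]=5
  step 9: row=5, L[5]='X', prepend. Next row=LF[5]=1
  step 10: row=1, L[1]='x', prepend. Next row=LF[1]=9
  step 11: row=9, L[9]='Y', prepend. Next row=LF[9]=6
  step 12: row=6, L[6]='y', prepend. Next row=LF[6]=13
  step 13: row=13, L[13]='x', prepend. Next row=LF[13]=11
  step 14: row=11, L[11]='X', prepend. Next row=LF[11]=4
Reversed output: XxyYxXXyXYxXx$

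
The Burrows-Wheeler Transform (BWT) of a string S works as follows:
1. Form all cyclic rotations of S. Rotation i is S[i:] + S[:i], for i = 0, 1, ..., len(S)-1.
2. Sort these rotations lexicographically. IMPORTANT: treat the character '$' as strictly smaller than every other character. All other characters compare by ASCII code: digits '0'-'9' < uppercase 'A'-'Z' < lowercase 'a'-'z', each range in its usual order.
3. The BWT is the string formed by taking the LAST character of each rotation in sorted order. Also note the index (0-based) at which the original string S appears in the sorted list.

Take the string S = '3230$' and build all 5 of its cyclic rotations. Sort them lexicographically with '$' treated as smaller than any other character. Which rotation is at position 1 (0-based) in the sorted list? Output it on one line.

Answer: 0$323

Derivation:
All 5 rotations (rotation i = S[i:]+S[:i]):
  rot[0] = 3230$
  rot[1] = 230$3
  rot[2] = 30$32
  rot[3] = 0$323
  rot[4] = $3230
Sorted (with $ < everything):
  sorted[0] = $3230
  sorted[1] = 0$323
  sorted[2] = 230$3
  sorted[3] = 30$32
  sorted[4] = 3230$
sorted[1] = 0$323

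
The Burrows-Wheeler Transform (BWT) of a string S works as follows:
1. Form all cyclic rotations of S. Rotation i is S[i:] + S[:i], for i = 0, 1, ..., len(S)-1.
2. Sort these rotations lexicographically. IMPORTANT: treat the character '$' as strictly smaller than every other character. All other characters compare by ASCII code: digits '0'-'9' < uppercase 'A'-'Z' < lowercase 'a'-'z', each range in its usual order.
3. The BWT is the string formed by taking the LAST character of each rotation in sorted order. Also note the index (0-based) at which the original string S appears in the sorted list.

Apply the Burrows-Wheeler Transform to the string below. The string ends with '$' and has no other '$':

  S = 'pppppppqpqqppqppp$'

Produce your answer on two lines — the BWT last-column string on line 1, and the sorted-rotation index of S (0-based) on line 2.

Answer: pppq$ppppqpppqpqpp
4

Derivation:
All 18 rotations (rotation i = S[i:]+S[:i]):
  rot[0] = pppppppqpqqppqppp$
  rot[1] = ppppppqpqqppqppp$p
  rot[2] = pppppqpqqppqppp$pp
  rot[3] = ppppqpqqppqppp$ppp
  rot[4] = pppqpqqppqppp$pppp
  rot[5] = ppqpqqppqppp$ppppp
  rot[6] = pqpqqppqppp$pppppp
  rot[7] = qpqqppqppp$ppppppp
  rot[8] = pqqppqppp$pppppppq
  rot[9] = qqppqppp$pppppppqp
  rot[10] = qppqppp$pppppppqpq
  rot[11] = ppqppp$pppppppqpqq
  rot[12] = pqppp$pppppppqpqqp
  rot[13] = qppp$pppppppqpqqpp
  rot[14] = ppp$pppppppqpqqppq
  rot[15] = pp$pppppppqpqqppqp
  rot[16] = p$pppppppqpqqppqpp
  rot[17] = $pppppppqpqqppqppp
Sorted (with $ < everything):
  sorted[0] = $pppppppqpqqppqppp  (last char: 'p')
  sorted[1] = p$pppppppqpqqppqpp  (last char: 'p')
  sorted[2] = pp$pppppppqpqqppqp  (last char: 'p')
  sorted[3] = ppp$pppppppqpqqppq  (last char: 'q')
  sorted[4] = pppppppqpqqppqppp$  (last char: '$')
  sorted[5] = ppppppqpqqppqppp$p  (last char: 'p')
  sorted[6] = pppppqpqqppqppp$pp  (last char: 'p')
  sorted[7] = ppppqpqqppqppp$ppp  (last char: 'p')
  sorted[8] = pppqpqqppqppp$pppp  (last char: 'p')
  sorted[9] = ppqppp$pppppppqpqq  (last char: 'q')
  sorted[10] = ppqpqqppqppp$ppppp  (last char: 'p')
  sorted[11] = pqppp$pppppppqpqqp  (last char: 'p')
  sorted[12] = pqpqqppqppp$pppppp  (last char: 'p')
  sorted[13] = pqqppqppp$pppppppq  (last char: 'q')
  sorted[14] = qppp$pppppppqpqqpp  (last char: 'p')
  sorted[15] = qppqppp$pppppppqpq  (last char: 'q')
  sorted[16] = qpqqppqppp$ppppppp  (last char: 'p')
  sorted[17] = qqppqppp$pppppppqp  (last char: 'p')
Last column: pppq$ppppqpppqpqpp
Original string S is at sorted index 4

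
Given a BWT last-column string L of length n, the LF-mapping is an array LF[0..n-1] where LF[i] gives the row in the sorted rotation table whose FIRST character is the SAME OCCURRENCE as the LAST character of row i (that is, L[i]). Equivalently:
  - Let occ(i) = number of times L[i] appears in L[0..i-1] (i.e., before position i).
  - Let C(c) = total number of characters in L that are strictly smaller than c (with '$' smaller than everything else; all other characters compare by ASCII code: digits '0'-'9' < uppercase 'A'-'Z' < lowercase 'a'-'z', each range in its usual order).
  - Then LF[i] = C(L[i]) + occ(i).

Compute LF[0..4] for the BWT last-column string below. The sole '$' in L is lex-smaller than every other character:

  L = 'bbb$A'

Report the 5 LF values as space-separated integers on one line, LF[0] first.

Char counts: '$':1, 'A':1, 'b':3
C (first-col start): C('$')=0, C('A')=1, C('b')=2
L[0]='b': occ=0, LF[0]=C('b')+0=2+0=2
L[1]='b': occ=1, LF[1]=C('b')+1=2+1=3
L[2]='b': occ=2, LF[2]=C('b')+2=2+2=4
L[3]='$': occ=0, LF[3]=C('$')+0=0+0=0
L[4]='A': occ=0, LF[4]=C('A')+0=1+0=1

Answer: 2 3 4 0 1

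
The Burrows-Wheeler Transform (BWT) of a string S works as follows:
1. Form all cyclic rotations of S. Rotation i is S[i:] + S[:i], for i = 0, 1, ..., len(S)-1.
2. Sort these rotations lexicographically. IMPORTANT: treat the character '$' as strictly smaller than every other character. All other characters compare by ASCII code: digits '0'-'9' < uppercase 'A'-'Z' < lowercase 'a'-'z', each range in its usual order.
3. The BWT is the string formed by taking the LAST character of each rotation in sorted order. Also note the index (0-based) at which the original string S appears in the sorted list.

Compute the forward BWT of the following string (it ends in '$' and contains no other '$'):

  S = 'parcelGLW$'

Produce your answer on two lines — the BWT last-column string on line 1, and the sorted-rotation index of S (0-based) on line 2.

All 10 rotations (rotation i = S[i:]+S[:i]):
  rot[0] = parcelGLW$
  rot[1] = arcelGLW$p
  rot[2] = rcelGLW$pa
  rot[3] = celGLW$par
  rot[4] = elGLW$parc
  rot[5] = lGLW$parce
  rot[6] = GLW$parcel
  rot[7] = LW$parcelG
  rot[8] = W$parcelGL
  rot[9] = $parcelGLW
Sorted (with $ < everything):
  sorted[0] = $parcelGLW  (last char: 'W')
  sorted[1] = GLW$parcel  (last char: 'l')
  sorted[2] = LW$parcelG  (last char: 'G')
  sorted[3] = W$parcelGL  (last char: 'L')
  sorted[4] = arcelGLW$p  (last char: 'p')
  sorted[5] = celGLW$par  (last char: 'r')
  sorted[6] = elGLW$parc  (last char: 'c')
  sorted[7] = lGLW$parce  (last char: 'e')
  sorted[8] = parcelGLW$  (last char: '$')
  sorted[9] = rcelGLW$pa  (last char: 'a')
Last column: WlGLprce$a
Original string S is at sorted index 8

Answer: WlGLprce$a
8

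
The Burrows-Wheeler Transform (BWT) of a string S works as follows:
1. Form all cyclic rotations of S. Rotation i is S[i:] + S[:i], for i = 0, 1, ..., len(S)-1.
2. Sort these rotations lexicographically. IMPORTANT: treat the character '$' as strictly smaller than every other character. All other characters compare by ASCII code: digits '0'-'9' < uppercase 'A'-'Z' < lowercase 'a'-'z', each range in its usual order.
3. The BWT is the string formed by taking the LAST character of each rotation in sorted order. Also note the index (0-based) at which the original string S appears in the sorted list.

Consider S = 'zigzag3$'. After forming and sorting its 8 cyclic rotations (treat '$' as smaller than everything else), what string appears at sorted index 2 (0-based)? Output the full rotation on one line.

All 8 rotations (rotation i = S[i:]+S[:i]):
  rot[0] = zigzag3$
  rot[1] = igzag3$z
  rot[2] = gzag3$zi
  rot[3] = zag3$zig
  rot[4] = ag3$zigz
  rot[5] = g3$zigza
  rot[6] = 3$zigzag
  rot[7] = $zigzag3
Sorted (with $ < everything):
  sorted[0] = $zigzag3
  sorted[1] = 3$zigzag
  sorted[2] = ag3$zigz
  sorted[3] = g3$zigza
  sorted[4] = gzag3$zi
  sorted[5] = igzag3$z
  sorted[6] = zag3$zig
  sorted[7] = zigzag3$
sorted[2] = ag3$zigz

Answer: ag3$zigz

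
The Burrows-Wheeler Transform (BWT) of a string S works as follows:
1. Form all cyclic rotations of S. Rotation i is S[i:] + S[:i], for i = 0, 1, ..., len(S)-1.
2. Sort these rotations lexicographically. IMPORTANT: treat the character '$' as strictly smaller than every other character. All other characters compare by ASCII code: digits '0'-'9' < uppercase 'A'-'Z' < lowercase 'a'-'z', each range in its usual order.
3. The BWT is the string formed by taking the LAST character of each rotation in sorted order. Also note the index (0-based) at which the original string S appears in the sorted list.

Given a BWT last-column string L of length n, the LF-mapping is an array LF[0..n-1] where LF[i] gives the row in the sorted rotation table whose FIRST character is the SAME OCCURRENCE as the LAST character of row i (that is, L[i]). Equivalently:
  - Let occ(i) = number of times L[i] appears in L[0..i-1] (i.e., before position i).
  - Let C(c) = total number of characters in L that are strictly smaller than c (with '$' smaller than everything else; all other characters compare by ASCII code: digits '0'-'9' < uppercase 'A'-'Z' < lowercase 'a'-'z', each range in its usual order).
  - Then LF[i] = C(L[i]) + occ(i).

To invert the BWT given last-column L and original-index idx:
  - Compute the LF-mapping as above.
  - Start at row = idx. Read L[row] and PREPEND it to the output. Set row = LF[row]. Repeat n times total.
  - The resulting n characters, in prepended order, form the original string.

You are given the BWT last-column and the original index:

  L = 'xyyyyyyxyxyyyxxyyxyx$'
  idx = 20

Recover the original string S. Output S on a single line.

LF mapping: 1 8 9 10 11 12 13 2 14 3 15 16 17 4 5 18 19 6 20 7 0
Walk LF starting at row 20, prepending L[row]:
  step 1: row=20, L[20]='$', prepend. Next row=LF[20]=0
  step 2: row=0, L[0]='x', prepend. Next row=LF[0]=1
  step 3: row=1, L[1]='y', prepend. Next row=LF[1]=8
  step 4: row=8, L[8]='y', prepend. Next row=LF[8]=14
  step 5: row=14, L[14]='x', prepend. Next row=LF[14]=5
  step 6: row=5, L[5]='y', prepend. Next row=LF[5]=12
  step 7: row=12, L[12]='y', prepend. Next row=LF[12]=17
  step 8: row=17, L[17]='x', prepend. Next row=LF[17]=6
  step 9: row=6, L[6]='y', prepend. Next row=LF[6]=13
  step 10: row=13, L[13]='x', prepend. Next row=LF[13]=4
  step 11: row=4, L[4]='y', prepend. Next row=LF[4]=11
  step 12: row=11, L[11]='y', prepend. Next row=LF[11]=16
  step 13: row=16, L[16]='y', prepend. Next row=LF[16]=19
  step 14: row=19, L[19]='x', prepend. Next row=LF[19]=7
  step 15: row=7, L[7]='x', prepend. Next row=LF[7]=2
  step 16: row=2, L[2]='y', prepend. Next row=LF[2]=9
  step 17: row=9, L[9]='x', prepend. Next row=LF[9]=3
  step 18: row=3, L[3]='y', prepend. Next row=LF[3]=10
  step 19: row=10, L[10]='y', prepend. Next row=LF[10]=15
  step 20: row=15, L[15]='y', prepend. Next row=LF[15]=18
  step 21: row=18, L[18]='y', prepend. Next row=LF[18]=20
Reversed output: yyyyxyxxyyyxyxyyxyyx$

Answer: yyyyxyxxyyyxyxyyxyyx$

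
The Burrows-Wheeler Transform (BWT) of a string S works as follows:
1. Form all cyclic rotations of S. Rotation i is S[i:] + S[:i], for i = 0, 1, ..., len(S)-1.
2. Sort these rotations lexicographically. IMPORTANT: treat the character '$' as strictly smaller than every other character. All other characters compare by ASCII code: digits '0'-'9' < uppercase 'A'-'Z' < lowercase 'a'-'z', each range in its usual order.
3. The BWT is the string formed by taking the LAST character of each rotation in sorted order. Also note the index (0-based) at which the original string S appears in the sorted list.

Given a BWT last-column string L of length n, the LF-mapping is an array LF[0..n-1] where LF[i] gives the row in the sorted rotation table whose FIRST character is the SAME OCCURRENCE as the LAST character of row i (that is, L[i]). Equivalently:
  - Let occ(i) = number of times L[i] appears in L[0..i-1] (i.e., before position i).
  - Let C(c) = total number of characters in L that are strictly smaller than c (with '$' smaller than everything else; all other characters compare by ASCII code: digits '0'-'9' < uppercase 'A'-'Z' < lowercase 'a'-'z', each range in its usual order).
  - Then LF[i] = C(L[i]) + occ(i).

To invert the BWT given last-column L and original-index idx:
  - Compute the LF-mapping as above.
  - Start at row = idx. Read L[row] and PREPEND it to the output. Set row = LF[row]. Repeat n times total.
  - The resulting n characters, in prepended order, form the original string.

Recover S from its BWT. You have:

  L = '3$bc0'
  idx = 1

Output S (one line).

Answer: 0cb3$

Derivation:
LF mapping: 2 0 3 4 1
Walk LF starting at row 1, prepending L[row]:
  step 1: row=1, L[1]='$', prepend. Next row=LF[1]=0
  step 2: row=0, L[0]='3', prepend. Next row=LF[0]=2
  step 3: row=2, L[2]='b', prepend. Next row=LF[2]=3
  step 4: row=3, L[3]='c', prepend. Next row=LF[3]=4
  step 5: row=4, L[4]='0', prepend. Next row=LF[4]=1
Reversed output: 0cb3$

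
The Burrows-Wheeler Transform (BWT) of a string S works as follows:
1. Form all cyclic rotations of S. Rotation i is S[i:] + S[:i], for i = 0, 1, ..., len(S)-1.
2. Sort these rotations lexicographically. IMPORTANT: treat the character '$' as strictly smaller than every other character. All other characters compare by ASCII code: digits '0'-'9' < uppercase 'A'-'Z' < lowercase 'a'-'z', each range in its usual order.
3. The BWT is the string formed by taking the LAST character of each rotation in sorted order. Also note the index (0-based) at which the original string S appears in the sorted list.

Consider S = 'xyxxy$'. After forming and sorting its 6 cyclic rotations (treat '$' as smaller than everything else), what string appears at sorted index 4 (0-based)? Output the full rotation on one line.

All 6 rotations (rotation i = S[i:]+S[:i]):
  rot[0] = xyxxy$
  rot[1] = yxxy$x
  rot[2] = xxy$xy
  rot[3] = xy$xyx
  rot[4] = y$xyxx
  rot[5] = $xyxxy
Sorted (with $ < everything):
  sorted[0] = $xyxxy
  sorted[1] = xxy$xy
  sorted[2] = xy$xyx
  sorted[3] = xyxxy$
  sorted[4] = y$xyxx
  sorted[5] = yxxy$x
sorted[4] = y$xyxx

Answer: y$xyxx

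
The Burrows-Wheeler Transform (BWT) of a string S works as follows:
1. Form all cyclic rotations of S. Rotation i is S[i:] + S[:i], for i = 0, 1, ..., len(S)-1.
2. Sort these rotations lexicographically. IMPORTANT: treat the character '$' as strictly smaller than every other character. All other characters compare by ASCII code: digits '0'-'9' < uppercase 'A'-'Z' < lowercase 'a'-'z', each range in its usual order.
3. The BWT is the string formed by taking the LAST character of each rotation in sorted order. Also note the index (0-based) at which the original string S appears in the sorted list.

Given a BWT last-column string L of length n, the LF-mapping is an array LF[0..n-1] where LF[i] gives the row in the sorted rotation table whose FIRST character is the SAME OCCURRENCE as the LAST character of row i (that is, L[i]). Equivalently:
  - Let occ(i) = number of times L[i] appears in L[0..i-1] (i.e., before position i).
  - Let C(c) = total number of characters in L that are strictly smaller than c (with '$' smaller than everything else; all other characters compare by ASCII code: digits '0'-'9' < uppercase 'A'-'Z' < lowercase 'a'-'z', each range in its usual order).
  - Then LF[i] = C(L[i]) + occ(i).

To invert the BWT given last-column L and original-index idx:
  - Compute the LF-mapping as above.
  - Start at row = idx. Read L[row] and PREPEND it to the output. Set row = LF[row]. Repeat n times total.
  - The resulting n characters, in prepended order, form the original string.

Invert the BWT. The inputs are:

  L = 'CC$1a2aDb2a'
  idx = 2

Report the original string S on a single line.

LF mapping: 4 5 0 1 7 2 8 6 10 3 9
Walk LF starting at row 2, prepending L[row]:
  step 1: row=2, L[2]='$', prepend. Next row=LF[2]=0
  step 2: row=0, L[0]='C', prepend. Next row=LF[0]=4
  step 3: row=4, L[4]='a', prepend. Next row=LF[4]=7
  step 4: row=7, L[7]='D', prepend. Next row=LF[7]=6
  step 5: row=6, L[6]='a', prepend. Next row=LF[6]=8
  step 6: row=8, L[8]='b', prepend. Next row=LF[8]=10
  step 7: row=10, L[10]='a', prepend. Next row=LF[10]=9
  step 8: row=9, L[9]='2', prepend. Next row=LF[9]=3
  step 9: row=3, L[3]='1', prepend. Next row=LF[3]=1
  step 10: row=1, L[1]='C', prepend. Next row=LF[1]=5
  step 11: row=5, L[5]='2', prepend. Next row=LF[5]=2
Reversed output: 2C12abaDaC$

Answer: 2C12abaDaC$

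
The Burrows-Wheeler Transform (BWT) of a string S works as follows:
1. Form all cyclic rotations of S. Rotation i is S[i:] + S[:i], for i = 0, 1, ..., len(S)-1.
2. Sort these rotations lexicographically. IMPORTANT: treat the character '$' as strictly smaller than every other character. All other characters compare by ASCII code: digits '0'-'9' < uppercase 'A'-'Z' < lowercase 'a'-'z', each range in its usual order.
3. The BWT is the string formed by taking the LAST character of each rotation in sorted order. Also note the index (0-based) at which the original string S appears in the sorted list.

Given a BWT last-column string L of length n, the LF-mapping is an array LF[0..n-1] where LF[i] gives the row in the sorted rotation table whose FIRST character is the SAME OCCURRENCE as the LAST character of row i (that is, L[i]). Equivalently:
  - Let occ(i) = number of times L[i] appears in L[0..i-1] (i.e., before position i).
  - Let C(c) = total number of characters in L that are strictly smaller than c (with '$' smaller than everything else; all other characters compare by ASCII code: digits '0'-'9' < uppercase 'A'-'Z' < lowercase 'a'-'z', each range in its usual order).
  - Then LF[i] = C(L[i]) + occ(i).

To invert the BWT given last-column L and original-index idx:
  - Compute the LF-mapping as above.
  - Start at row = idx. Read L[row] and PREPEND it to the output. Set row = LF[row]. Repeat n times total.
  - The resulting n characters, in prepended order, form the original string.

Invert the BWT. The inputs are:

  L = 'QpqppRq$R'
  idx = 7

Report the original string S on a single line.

LF mapping: 1 4 7 5 6 2 8 0 3
Walk LF starting at row 7, prepending L[row]:
  step 1: row=7, L[7]='$', prepend. Next row=LF[7]=0
  step 2: row=0, L[0]='Q', prepend. Next row=LF[0]=1
  step 3: row=1, L[1]='p', prepend. Next row=LF[1]=4
  step 4: row=4, L[4]='p', prepend. Next row=LF[4]=6
  step 5: row=6, L[6]='q', prepend. Next row=LF[6]=8
  step 6: row=8, L[8]='R', prepend. Next row=LF[8]=3
  step 7: row=3, L[3]='p', prepend. Next row=LF[3]=5
  step 8: row=5, L[5]='R', prepend. Next row=LF[5]=2
  step 9: row=2, L[2]='q', prepend. Next row=LF[2]=7
Reversed output: qRpRqppQ$

Answer: qRpRqppQ$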